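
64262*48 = 3084576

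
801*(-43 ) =-34443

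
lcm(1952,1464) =5856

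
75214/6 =12535 + 2/3 = 12535.67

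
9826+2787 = 12613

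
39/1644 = 13/548 =0.02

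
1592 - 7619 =-6027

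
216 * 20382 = 4402512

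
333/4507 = 333/4507  =  0.07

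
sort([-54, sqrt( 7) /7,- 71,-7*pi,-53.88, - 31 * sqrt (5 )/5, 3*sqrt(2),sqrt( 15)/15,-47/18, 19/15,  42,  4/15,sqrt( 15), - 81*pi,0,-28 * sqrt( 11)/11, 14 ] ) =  [ - 81*pi , - 71,  -  54,-53.88, -7*pi, - 31*sqrt( 5) /5, - 28*sqrt( 11) /11 , - 47/18,  0,sqrt( 15) /15, 4/15, sqrt(7)/7,19/15, sqrt( 15),3*sqrt( 2 ), 14,  42]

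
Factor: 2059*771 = 1587489  =  3^1*29^1*71^1*257^1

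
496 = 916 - 420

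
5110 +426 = 5536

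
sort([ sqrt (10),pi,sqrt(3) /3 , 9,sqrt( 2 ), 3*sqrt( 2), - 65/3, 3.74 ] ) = [ - 65/3, sqrt(3) /3, sqrt( 2 ), pi, sqrt( 10),3.74, 3*sqrt( 2 ), 9]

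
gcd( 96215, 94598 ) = 7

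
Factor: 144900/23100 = 69/11 = 3^1  *11^ ( - 1 ) *23^1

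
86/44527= 86/44527 = 0.00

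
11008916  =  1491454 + 9517462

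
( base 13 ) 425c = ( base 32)8VJ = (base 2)10001111110011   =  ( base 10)9203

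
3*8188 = 24564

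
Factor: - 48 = - 2^4*3^1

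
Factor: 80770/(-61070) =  - 31^( - 1)*41^1 =- 41/31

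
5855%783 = 374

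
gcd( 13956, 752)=4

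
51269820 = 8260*6207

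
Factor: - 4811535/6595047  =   - 5^1*29^1*1229^1 *244261^( - 1 )  =  - 178205/244261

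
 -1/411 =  - 1/411   =  -  0.00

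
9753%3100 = 453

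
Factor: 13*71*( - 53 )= -48919 = - 13^1*53^1*71^1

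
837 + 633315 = 634152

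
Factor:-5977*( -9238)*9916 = 2^3*31^1*37^1*43^1*67^1 * 139^1 * 149^1= 547517155816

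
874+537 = 1411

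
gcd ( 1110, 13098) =222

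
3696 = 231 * 16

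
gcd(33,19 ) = 1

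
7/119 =1/17 = 0.06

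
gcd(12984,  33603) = 3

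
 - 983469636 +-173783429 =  - 1157253065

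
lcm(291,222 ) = 21534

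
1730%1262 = 468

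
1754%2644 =1754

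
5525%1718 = 371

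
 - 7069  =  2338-9407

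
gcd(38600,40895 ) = 5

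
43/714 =43/714 = 0.06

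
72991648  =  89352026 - 16360378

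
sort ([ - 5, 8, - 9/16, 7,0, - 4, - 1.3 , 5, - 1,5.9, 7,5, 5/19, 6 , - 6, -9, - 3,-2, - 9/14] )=[  -  9, - 6 ,  -  5,  -  4, - 3, - 2, - 1.3 , - 1,- 9/14, - 9/16,  0,5/19, 5, 5, 5.9,  6, 7,7, 8]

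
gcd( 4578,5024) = 2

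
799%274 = 251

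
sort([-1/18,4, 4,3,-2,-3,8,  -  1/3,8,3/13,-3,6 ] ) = [ - 3, - 3,-2, - 1/3,-1/18,3/13,3,4 , 4,6,8,8]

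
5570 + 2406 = 7976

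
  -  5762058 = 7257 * ( - 794) 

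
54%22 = 10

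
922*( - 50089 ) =  -  46182058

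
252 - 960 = - 708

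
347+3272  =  3619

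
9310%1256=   518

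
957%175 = 82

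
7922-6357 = 1565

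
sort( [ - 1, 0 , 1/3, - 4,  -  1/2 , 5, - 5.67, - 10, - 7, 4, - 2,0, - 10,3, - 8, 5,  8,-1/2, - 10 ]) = [-10, -10,-10, - 8, - 7 ,  -  5.67 , - 4 ,- 2, - 1, - 1/2, - 1/2, 0, 0, 1/3, 3, 4,5,5,8]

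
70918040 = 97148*730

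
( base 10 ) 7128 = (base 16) 1BD8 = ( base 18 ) 1400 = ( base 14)2852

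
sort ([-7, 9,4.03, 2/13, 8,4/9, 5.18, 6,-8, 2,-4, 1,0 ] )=[ - 8,- 7,-4, 0,2/13, 4/9 , 1 , 2,4.03, 5.18, 6, 8, 9] 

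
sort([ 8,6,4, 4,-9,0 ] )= [  -  9,0 , 4, 4,6, 8] 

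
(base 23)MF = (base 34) FB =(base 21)13H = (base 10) 521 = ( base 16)209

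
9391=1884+7507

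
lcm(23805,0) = 0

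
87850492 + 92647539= 180498031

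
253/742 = 253/742=0.34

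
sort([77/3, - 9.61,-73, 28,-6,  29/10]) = [ - 73 ,- 9.61, - 6,29/10,77/3, 28]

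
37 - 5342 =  - 5305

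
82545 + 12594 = 95139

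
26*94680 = 2461680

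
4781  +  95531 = 100312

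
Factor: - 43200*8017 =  - 2^6 * 3^3  *5^2*8017^1 = - 346334400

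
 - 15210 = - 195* 78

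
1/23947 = 1/23947 = 0.00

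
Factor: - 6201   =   - 3^2 *13^1 * 53^1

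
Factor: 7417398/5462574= 13^( - 1 )*59^( - 1)*1187^ ( - 1 )*1236233^1 = 1236233/910429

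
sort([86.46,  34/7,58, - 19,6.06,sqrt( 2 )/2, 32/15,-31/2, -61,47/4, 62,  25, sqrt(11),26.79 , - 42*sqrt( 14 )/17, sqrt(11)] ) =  [ - 61, - 19 ,-31/2, - 42*sqrt(14 )/17,sqrt( 2 ) /2, 32/15, sqrt( 11 ), sqrt( 11 ),34/7,6.06 , 47/4, 25,26.79,58,62, 86.46]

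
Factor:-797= -797^1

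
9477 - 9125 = 352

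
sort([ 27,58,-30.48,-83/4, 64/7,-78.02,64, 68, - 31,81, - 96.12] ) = [ - 96.12 ,-78.02, - 31,- 30.48, - 83/4, 64/7,27, 58, 64, 68 , 81] 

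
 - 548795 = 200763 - 749558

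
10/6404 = 5/3202 = 0.00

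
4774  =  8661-3887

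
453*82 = 37146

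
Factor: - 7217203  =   - 7^1* 31^1*79^1*421^1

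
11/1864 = 11/1864= 0.01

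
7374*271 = 1998354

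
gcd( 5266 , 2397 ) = 1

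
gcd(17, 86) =1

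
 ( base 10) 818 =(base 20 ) 20I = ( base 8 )1462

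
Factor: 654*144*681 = 64133856 = 2^5*3^4*109^1*227^1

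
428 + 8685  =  9113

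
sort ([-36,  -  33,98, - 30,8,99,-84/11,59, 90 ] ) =[-36, - 33, - 30,-84/11,8, 59,90, 98,99] 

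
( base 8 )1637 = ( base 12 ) 653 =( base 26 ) 19H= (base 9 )1240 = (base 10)927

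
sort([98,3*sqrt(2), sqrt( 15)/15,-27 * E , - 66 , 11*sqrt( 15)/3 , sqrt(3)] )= [-27*E,-66, sqrt( 15 ) /15, sqrt(3), 3  *  sqrt(2),11 *sqrt(15)/3, 98]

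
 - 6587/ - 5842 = 6587/5842 = 1.13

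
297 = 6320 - 6023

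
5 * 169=845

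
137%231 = 137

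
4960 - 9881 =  - 4921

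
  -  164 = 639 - 803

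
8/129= 8/129 = 0.06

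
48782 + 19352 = 68134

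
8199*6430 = 52719570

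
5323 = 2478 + 2845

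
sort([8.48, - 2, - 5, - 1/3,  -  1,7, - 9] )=[ - 9,  -  5,-2, - 1 , - 1/3,  7,8.48]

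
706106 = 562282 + 143824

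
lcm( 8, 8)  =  8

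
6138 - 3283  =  2855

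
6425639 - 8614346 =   -  2188707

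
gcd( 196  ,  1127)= 49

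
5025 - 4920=105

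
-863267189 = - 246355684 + -616911505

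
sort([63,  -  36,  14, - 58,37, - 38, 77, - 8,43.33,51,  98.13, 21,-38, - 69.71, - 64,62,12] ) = [ - 69.71,- 64, - 58, - 38, - 38, - 36, - 8,12, 14, 21,  37,43.33,51,62,63, 77,98.13] 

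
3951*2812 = 11110212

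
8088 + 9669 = 17757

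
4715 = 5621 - 906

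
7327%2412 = 91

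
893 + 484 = 1377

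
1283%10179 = 1283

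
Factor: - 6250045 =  - 5^1*1250009^1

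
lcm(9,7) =63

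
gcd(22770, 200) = 10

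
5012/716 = 7 = 7.00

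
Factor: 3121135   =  5^1*37^1 * 16871^1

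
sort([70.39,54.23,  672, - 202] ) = [ - 202,  54.23, 70.39, 672 ]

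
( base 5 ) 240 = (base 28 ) 2e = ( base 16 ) 46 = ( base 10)70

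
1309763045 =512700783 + 797062262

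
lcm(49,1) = 49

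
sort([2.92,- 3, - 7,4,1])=[ - 7, - 3, 1,2.92, 4] 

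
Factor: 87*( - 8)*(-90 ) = 62640 = 2^4*3^3 * 5^1*29^1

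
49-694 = - 645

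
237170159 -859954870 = -622784711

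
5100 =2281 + 2819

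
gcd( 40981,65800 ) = 1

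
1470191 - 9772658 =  - 8302467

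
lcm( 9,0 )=0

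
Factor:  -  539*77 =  - 41503 = - 7^3 * 11^2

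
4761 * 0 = 0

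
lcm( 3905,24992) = 124960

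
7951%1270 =331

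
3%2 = 1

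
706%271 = 164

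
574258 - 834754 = -260496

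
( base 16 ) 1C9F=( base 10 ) 7327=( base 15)2287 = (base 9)11041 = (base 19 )115c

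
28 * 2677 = 74956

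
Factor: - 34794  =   - 2^1 * 3^2*1933^1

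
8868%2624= 996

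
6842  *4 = 27368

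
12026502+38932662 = 50959164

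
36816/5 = 36816/5  =  7363.20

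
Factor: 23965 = 5^1*4793^1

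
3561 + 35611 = 39172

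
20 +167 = 187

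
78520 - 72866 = 5654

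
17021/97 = 17021/97  =  175.47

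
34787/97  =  358 + 61/97=358.63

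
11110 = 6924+4186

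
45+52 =97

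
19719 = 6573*3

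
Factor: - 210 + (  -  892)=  - 2^1*19^1*29^1=- 1102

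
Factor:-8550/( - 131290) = 3^2*5^1*691^( - 1)= 45/691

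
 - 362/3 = -121 + 1/3=- 120.67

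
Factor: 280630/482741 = 40090/68963 = 2^1*5^1*19^1 * 211^1*68963^( - 1 ) 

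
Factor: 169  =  13^2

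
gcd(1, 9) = 1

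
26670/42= 635  =  635.00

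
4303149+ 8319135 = 12622284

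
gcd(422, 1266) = 422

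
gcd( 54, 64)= 2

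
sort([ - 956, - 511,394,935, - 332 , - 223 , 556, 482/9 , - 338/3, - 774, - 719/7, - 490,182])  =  [ - 956, - 774, - 511 , - 490, - 332, - 223, - 338/3,-719/7,482/9,182,394,556,935]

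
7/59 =7/59 = 0.12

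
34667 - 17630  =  17037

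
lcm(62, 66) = 2046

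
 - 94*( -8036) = 755384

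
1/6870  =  1/6870 = 0.00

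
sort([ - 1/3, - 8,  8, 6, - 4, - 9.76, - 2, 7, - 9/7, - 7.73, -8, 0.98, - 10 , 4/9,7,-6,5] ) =[ - 10, - 9.76, - 8, - 8, - 7.73, -6, -4, - 2, - 9/7,-1/3, 4/9, 0.98 , 5, 6 , 7, 7, 8]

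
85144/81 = 85144/81 = 1051.16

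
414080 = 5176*80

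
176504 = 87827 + 88677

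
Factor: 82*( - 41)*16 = -53792 = -  2^5*41^2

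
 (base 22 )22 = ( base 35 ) 1B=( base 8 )56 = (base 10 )46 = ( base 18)2A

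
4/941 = 4/941=0.00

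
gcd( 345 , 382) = 1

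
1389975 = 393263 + 996712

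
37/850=37/850= 0.04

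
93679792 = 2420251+91259541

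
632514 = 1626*389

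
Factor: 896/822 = 448/411 =2^6 * 3^(  -  1) * 7^1*137^( -1 ) 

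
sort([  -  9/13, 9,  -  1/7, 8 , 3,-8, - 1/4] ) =[ - 8,-9/13, - 1/4, - 1/7 , 3,8, 9] 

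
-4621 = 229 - 4850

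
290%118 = 54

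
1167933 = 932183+235750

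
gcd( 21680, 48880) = 80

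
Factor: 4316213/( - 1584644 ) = - 2^(-2 )*11^1*421^( - 1 )*941^( - 1)*392383^1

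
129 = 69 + 60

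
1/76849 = 1/76849 = 0.00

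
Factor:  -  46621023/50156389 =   -  3^1* 23^1*79^( - 1 ) * 577^1*1171^1 * 634891^( - 1) 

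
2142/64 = 1071/32= 33.47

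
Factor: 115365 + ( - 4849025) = - 2^2*5^1*19^1 * 12457^1  =  - 4733660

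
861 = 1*861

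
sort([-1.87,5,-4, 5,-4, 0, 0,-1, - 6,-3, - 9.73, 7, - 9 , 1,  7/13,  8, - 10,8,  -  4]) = [ - 10,  -  9.73,-9, - 6, - 4,-4 , - 4, - 3 , - 1.87, - 1 , 0,  0, 7/13, 1, 5,5,7,  8, 8 ]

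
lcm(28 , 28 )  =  28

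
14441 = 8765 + 5676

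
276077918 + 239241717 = 515319635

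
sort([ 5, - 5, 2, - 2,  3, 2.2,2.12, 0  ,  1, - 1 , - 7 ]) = [ - 7, - 5,  -  2 ,  -  1 , 0,1,2, 2.12, 2.2, 3,5]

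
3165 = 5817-2652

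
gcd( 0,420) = 420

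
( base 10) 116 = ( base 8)164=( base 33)3H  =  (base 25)4G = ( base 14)84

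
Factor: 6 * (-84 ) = -504 =- 2^3*3^2*7^1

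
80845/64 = 80845/64 = 1263.20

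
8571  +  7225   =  15796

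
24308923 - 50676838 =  - 26367915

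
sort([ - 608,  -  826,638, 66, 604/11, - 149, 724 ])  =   [ - 826,  -  608,- 149,604/11,66,638,724]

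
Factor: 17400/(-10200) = -29/17 = - 17^(- 1) * 29^1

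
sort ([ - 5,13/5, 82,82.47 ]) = [-5,13/5,82,82.47] 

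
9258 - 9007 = 251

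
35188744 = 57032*617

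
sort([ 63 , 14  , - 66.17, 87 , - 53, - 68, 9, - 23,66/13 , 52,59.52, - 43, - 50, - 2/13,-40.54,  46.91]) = [ - 68,  -  66.17, - 53, - 50 ,  -  43,- 40.54, - 23, - 2/13 , 66/13, 9,14,46.91,52,59.52,63, 87 ]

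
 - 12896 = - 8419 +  - 4477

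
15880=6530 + 9350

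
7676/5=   7676/5 =1535.20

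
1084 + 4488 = 5572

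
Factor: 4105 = 5^1*  821^1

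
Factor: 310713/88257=257/73 = 73^ ( - 1 )*257^1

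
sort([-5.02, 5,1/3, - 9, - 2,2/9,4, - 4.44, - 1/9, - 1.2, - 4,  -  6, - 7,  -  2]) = [ - 9, - 7, - 6, - 5.02,-4.44,-4,-2, - 2, - 1.2, - 1/9,2/9,  1/3, 4,5 ] 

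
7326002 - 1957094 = 5368908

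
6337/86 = 6337/86 = 73.69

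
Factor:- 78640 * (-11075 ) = 870938000 = 2^4*5^3 * 443^1*983^1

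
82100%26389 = 2933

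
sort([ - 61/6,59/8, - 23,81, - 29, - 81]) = [ - 81, - 29, - 23, - 61/6 , 59/8,  81] 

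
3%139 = 3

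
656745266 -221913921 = 434831345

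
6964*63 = 438732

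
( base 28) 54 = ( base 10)144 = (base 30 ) 4o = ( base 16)90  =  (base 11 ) 121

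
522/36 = 14+1/2 = 14.50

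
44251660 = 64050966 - 19799306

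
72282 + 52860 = 125142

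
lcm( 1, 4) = 4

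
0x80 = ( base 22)5I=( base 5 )1003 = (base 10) 128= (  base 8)200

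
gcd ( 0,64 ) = 64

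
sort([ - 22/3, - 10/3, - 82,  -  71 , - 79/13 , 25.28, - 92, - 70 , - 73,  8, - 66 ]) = [ - 92,- 82, - 73, - 71, - 70, - 66 ,  -  22/3, - 79/13, - 10/3, 8,25.28] 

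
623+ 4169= 4792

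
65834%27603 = 10628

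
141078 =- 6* ( - 23513 ) 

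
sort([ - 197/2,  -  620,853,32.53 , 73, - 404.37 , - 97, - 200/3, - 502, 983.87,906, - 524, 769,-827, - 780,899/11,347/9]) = [ - 827, - 780, - 620, - 524,  -  502, - 404.37, - 197/2, - 97, - 200/3,32.53,347/9,  73, 899/11,769,  853, 906,983.87]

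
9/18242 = 9/18242 = 0.00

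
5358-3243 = 2115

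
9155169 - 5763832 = 3391337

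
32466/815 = 32466/815 = 39.84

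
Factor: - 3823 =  - 3823^1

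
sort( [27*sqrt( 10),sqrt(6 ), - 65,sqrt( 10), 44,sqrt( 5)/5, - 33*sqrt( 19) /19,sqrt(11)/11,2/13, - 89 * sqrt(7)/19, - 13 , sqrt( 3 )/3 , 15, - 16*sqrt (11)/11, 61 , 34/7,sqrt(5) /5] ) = [ - 65, - 13, - 89*sqrt( 7) /19, - 33*sqrt (19) /19 ,-16*sqrt( 11)/11, 2/13,  sqrt(11 ) /11,sqrt( 5) /5, sqrt(5)/5, sqrt(3) /3,sqrt(6 ),sqrt ( 10 ),  34/7, 15, 44,61, 27*  sqrt(10)] 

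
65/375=13/75 = 0.17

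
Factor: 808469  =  17^1*19^1*2503^1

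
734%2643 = 734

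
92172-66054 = 26118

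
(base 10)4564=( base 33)46A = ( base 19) cc4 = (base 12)2784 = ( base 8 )10724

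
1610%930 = 680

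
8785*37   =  325045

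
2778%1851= 927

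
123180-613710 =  - 490530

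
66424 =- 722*( - 92 ) 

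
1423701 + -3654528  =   - 2230827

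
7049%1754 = 33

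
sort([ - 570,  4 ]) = [ - 570,4]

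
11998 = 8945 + 3053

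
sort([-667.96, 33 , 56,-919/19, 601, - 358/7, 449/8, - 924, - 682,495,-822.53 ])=[ - 924, - 822.53,-682,-667.96,- 358/7,  -  919/19, 33, 56,449/8,495, 601] 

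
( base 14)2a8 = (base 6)2300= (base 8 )1034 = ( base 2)1000011100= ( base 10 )540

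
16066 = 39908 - 23842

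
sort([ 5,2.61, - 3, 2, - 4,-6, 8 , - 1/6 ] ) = [-6, - 4, - 3, - 1/6, 2, 2.61,5, 8 ] 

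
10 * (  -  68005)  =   - 680050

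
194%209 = 194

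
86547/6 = 28849/2 =14424.50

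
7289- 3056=4233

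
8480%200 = 80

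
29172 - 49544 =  - 20372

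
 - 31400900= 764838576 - 796239476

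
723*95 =68685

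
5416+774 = 6190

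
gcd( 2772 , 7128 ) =396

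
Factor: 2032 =2^4*127^1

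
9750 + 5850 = 15600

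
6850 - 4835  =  2015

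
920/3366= 460/1683 = 0.27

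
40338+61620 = 101958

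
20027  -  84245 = -64218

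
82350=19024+63326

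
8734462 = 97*90046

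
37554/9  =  12518/3 =4172.67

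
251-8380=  - 8129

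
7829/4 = 1957+1/4  =  1957.25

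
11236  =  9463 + 1773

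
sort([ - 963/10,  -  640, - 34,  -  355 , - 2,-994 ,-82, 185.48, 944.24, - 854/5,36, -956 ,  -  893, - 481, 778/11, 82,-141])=[ -994,  -  956, - 893,-640, -481, - 355,- 854/5 , - 141,- 963/10,  -  82,-34, - 2, 36, 778/11, 82 , 185.48, 944.24] 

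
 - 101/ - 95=101/95  =  1.06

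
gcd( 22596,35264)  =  4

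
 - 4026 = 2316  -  6342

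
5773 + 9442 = 15215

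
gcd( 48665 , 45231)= 1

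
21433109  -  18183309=3249800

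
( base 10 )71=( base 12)5B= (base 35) 21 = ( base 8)107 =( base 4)1013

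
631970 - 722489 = -90519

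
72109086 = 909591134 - 837482048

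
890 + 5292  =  6182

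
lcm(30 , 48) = 240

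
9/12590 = 9/12590  =  0.00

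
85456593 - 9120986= 76335607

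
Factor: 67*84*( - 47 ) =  - 264516 = - 2^2*3^1 * 7^1*47^1  *  67^1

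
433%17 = 8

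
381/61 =381/61 = 6.25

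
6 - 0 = 6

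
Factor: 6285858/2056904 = 3142929/1028452 = 2^( - 2 )*3^1*37^ (-1 )*139^1*6949^ ( - 1)*7537^1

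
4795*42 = 201390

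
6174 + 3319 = 9493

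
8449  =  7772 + 677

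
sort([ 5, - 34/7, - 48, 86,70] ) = [ - 48, - 34/7, 5, 70, 86 ]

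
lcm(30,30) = 30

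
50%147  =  50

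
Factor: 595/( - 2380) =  - 2^(  -  2 )= - 1/4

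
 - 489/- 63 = 163/21 = 7.76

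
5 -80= - 75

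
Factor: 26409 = 3^1*8803^1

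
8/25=8/25=0.32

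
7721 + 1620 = 9341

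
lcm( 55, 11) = 55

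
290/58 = 5 = 5.00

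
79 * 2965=234235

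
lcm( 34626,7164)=207756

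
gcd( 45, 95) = 5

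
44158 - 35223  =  8935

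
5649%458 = 153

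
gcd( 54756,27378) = 27378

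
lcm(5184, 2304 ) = 20736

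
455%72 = 23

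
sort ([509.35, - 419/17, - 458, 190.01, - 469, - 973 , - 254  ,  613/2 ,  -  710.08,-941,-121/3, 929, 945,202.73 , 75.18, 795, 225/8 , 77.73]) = [ - 973, - 941, - 710.08, - 469, - 458,  -  254, - 121/3, - 419/17, 225/8, 75.18, 77.73,190.01,202.73, 613/2, 509.35, 795,929,945]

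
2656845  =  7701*345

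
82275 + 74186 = 156461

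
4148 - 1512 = 2636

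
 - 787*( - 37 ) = 29119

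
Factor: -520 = -2^3*5^1 * 13^1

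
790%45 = 25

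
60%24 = 12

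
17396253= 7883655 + 9512598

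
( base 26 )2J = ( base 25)2l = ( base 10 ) 71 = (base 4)1013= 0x47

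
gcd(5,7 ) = 1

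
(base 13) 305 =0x200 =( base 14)288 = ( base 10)512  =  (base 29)hj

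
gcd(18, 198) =18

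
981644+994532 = 1976176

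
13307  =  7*1901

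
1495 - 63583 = - 62088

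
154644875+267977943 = 422622818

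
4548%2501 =2047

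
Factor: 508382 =2^1*7^1*36313^1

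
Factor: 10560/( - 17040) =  - 2^2*11^1*71^( - 1)  =  -44/71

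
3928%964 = 72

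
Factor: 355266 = 2^1*3^5*17^1 * 43^1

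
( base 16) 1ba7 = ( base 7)26432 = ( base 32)6t7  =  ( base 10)7079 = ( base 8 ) 15647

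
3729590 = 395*9442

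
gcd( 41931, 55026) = 27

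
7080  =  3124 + 3956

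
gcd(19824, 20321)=7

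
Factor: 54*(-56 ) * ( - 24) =72576 = 2^7*3^4* 7^1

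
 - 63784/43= - 1484 + 28/43 = -  1483.35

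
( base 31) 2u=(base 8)134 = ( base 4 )1130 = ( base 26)3e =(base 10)92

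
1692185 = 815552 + 876633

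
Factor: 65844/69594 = 2^1*3^1*7^(  -  1 )*31^1*59^1 * 1657^( - 1 ) = 10974/11599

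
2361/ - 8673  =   - 1 + 2104/2891 = - 0.27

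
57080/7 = 8154 + 2/7 = 8154.29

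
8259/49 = 8259/49 = 168.55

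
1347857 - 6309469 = -4961612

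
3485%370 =155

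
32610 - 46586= -13976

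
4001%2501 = 1500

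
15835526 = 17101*926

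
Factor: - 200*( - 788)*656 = 2^9*5^2*41^1*197^1 = 103385600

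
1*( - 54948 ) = -54948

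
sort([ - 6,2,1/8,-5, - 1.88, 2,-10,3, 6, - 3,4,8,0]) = [ - 10, - 6, - 5,-3,  -  1.88, 0,1/8, 2,2, 3 , 4, 6 , 8]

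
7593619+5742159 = 13335778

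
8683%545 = 508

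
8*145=1160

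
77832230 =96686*805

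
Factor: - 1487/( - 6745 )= 5^ (-1)*19^( - 1)*71^( - 1)*1487^1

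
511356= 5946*86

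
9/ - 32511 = - 1 + 10834/10837 = - 0.00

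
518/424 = 1 + 47/212 = 1.22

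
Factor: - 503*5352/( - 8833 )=2692056/8833 = 2^3*3^1*11^( - 2)*73^( - 1 ) *223^1*503^1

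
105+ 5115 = 5220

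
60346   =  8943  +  51403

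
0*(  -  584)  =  0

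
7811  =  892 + 6919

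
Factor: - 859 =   -  859^1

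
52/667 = 52/667  =  0.08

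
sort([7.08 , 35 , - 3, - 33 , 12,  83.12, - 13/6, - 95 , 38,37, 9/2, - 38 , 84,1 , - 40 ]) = [ - 95 , - 40, - 38, - 33 , - 3, - 13/6, 1 , 9/2,7.08 , 12, 35, 37,38, 83.12, 84 ] 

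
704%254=196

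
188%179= 9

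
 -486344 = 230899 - 717243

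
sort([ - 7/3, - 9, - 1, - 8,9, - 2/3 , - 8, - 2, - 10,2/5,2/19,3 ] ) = [  -  10, - 9,-8, - 8, - 7/3, - 2,-1, - 2/3,2/19,2/5,3,  9 ] 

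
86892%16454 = 4622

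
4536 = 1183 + 3353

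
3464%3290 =174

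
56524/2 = 28262 = 28262.00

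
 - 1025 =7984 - 9009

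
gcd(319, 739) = 1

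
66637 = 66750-113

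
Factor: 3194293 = 3194293^1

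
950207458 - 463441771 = 486765687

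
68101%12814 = 4031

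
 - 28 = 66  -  94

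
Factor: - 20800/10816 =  - 25/13 = - 5^2 * 13^( - 1 ) 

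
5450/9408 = 2725/4704 = 0.58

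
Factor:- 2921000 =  - 2^3*5^3*23^1 * 127^1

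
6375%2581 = 1213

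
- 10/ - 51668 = 5/25834  =  0.00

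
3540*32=113280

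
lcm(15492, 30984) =30984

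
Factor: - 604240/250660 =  - 2^2*7^1*13^1*151^( -1) = - 364/151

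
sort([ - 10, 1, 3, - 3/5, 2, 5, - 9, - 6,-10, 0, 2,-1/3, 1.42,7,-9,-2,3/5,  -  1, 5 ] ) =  [ - 10,  -  10, - 9, -9, - 6,-2, -1, - 3/5, - 1/3 , 0,  3/5,1, 1.42,2, 2,3, 5,  5,  7 ] 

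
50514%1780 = 674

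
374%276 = 98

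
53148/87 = 610 + 26/29 = 610.90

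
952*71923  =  68470696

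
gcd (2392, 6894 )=2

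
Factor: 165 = 3^1*5^1*11^1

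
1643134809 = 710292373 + 932842436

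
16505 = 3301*5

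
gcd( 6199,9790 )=1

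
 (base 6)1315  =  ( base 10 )335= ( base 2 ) 101001111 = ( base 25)da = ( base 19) HC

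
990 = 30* 33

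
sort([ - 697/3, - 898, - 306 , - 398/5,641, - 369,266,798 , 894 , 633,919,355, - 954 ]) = [-954, - 898, - 369,-306, - 697/3, - 398/5,266, 355,633,641,798,894,919] 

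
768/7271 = 768/7271 = 0.11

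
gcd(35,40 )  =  5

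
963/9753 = 321/3251 = 0.10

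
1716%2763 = 1716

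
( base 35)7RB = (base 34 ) 88b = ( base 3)111002000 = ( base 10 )9531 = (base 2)10010100111011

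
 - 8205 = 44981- 53186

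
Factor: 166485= 3^1*5^1*11^1*1009^1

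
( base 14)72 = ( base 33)31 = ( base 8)144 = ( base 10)100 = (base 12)84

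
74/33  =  2 + 8/33=2.24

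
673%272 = 129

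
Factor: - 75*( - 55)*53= 3^1 * 5^3*11^1*53^1 = 218625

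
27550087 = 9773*2819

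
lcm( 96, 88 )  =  1056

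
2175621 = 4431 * 491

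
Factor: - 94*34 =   -  3196  =  - 2^2 * 17^1*47^1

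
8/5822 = 4/2911 = 0.00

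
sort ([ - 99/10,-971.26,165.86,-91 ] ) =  [-971.26,-91, - 99/10  ,  165.86] 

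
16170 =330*49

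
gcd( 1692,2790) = 18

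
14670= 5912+8758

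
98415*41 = 4035015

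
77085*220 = 16958700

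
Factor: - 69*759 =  - 52371 = -3^2*11^1*23^2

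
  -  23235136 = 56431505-79666641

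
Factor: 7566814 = 2^1*3783407^1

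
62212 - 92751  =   - 30539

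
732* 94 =68808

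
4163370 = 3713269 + 450101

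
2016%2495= 2016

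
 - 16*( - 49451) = 791216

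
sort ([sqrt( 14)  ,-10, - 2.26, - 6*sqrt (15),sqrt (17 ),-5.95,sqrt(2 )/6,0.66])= [ - 6*sqrt(15), - 10,- 5.95, - 2.26, sqrt( 2 )/6,  0.66 , sqrt (14),  sqrt (17 )] 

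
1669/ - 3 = - 1669/3 = - 556.33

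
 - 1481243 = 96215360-97696603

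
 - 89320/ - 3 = 89320/3 = 29773.33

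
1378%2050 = 1378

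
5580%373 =358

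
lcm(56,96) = 672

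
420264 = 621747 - 201483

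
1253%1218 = 35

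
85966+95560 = 181526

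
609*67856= 41324304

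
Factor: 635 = 5^1*127^1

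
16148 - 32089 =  - 15941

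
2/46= 1/23 = 0.04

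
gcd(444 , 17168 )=148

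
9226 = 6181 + 3045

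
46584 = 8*5823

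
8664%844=224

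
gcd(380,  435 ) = 5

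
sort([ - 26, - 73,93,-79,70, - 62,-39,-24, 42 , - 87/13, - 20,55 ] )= [-79,-73, - 62, - 39, - 26,-24, - 20, - 87/13,42,55, 70, 93]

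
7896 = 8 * 987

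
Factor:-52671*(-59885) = 3154202835 = 3^1* 5^1*7^1 * 29^1*59^1 *97^1*181^1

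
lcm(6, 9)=18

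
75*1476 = 110700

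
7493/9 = 7493/9 = 832.56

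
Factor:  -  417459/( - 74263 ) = 3^1*103^( - 1 )*193^1 = 579/103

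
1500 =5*300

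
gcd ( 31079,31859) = 1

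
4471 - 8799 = -4328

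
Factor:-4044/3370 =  - 6/5 = - 2^1*3^1*5^( - 1 )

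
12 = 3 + 9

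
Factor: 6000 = 2^4* 3^1*5^3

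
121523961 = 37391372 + 84132589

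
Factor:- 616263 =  - 3^1*205421^1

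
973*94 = 91462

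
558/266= 2 + 13/133=2.10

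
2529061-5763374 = - 3234313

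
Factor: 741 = 3^1*13^1 * 19^1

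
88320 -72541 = 15779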